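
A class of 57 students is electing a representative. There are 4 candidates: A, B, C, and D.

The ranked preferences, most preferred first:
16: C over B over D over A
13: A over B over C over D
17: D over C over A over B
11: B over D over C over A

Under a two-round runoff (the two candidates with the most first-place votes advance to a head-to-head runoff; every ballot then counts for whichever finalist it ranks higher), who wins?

Round 1 first-place votes: A 13, B 11, C 16, D 17. D and C advance.
Runoff: D is ranked above C on 28 ballots, C above D on 29.

C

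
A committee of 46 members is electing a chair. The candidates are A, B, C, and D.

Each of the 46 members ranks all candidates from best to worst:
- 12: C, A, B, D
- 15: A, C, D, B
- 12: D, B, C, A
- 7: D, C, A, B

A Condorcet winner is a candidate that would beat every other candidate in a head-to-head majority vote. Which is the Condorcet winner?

C

C vs A: 31–15
C vs B: 34–12
C vs D: 27–19
C beats every other candidate.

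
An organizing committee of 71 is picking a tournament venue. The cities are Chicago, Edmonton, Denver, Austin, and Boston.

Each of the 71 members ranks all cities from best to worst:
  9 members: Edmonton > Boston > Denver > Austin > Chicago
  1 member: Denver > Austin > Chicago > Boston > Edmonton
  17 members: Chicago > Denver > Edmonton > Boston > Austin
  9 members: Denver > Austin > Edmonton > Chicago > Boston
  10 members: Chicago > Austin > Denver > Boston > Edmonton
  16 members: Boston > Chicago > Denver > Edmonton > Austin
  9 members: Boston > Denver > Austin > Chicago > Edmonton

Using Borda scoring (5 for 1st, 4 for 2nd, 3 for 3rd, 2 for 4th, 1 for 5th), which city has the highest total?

Denver

Chicago: 9×1 + 1×3 + 17×5 + 9×2 + 10×5 + 16×4 + 9×2 = 247
Edmonton: 9×5 + 1×1 + 17×3 + 9×3 + 10×1 + 16×2 + 9×1 = 175
Denver: 9×3 + 1×5 + 17×4 + 9×5 + 10×3 + 16×3 + 9×4 = 259
Austin: 9×2 + 1×4 + 17×1 + 9×4 + 10×4 + 16×1 + 9×3 = 158
Boston: 9×4 + 1×2 + 17×2 + 9×1 + 10×2 + 16×5 + 9×5 = 226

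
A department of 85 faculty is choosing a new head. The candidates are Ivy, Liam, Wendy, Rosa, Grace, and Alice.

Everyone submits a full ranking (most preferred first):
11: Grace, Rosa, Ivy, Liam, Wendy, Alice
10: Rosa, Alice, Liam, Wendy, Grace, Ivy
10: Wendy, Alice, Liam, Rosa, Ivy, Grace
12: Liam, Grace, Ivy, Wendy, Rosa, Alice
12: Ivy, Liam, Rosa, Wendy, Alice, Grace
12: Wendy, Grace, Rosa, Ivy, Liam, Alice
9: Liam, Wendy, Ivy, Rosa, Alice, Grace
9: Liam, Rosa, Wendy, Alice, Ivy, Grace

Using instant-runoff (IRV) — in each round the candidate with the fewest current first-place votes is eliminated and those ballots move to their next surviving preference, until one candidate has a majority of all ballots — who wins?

Round 1: Ivy 12, Liam 30, Wendy 22, Rosa 10, Grace 11, Alice 0. Alice eliminated.
Round 2: Ivy 12, Liam 30, Wendy 22, Rosa 10, Grace 11. Rosa eliminated.
Round 3: Ivy 12, Liam 40, Wendy 22, Grace 11. Grace eliminated.
Round 4: Ivy 23, Liam 40, Wendy 22. Wendy eliminated.
Round 5: Ivy 35, Liam 50. Liam has a majority (≥43).

Liam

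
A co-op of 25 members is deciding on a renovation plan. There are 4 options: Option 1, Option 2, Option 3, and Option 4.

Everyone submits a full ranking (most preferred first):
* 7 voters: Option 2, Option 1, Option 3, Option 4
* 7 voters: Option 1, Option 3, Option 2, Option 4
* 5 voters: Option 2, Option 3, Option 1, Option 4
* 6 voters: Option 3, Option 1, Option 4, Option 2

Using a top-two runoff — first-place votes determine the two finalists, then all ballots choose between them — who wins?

Round 1 first-place votes: Option 1 7, Option 2 12, Option 3 6, Option 4 0. Option 2 and Option 1 advance.
Runoff: Option 2 is ranked above Option 1 on 12 ballots, Option 1 above Option 2 on 13.

Option 1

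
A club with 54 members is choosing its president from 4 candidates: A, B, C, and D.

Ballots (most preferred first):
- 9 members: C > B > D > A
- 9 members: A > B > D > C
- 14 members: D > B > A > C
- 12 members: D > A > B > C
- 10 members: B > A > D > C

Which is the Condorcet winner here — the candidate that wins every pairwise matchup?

B

B vs A: 33–21
B vs C: 45–9
B vs D: 28–26
B beats every other candidate.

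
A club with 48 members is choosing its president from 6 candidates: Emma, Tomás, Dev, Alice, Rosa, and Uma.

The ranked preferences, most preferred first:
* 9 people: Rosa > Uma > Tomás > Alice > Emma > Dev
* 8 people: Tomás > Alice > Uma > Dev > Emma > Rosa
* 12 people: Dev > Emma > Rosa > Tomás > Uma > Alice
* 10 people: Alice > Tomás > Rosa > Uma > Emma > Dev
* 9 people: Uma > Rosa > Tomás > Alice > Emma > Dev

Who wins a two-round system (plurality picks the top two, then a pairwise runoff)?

Round 1 first-place votes: Emma 0, Tomás 8, Dev 12, Alice 10, Rosa 9, Uma 9. Dev and Alice advance.
Runoff: Dev is ranked above Alice on 12 ballots, Alice above Dev on 36.

Alice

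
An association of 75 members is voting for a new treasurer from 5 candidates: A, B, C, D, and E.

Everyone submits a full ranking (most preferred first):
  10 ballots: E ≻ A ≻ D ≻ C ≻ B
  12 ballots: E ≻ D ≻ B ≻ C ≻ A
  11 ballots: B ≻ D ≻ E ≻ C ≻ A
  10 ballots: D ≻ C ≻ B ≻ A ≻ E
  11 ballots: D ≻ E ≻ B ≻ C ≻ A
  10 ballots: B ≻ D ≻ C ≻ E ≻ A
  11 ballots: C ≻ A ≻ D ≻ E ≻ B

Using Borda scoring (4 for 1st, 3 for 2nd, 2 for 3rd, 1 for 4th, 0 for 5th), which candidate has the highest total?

D

A: 10×3 + 12×0 + 11×0 + 10×1 + 11×0 + 10×0 + 11×3 = 73
B: 10×0 + 12×2 + 11×4 + 10×2 + 11×2 + 10×4 + 11×0 = 150
C: 10×1 + 12×1 + 11×1 + 10×3 + 11×1 + 10×2 + 11×4 = 138
D: 10×2 + 12×3 + 11×3 + 10×4 + 11×4 + 10×3 + 11×2 = 225
E: 10×4 + 12×4 + 11×2 + 10×0 + 11×3 + 10×1 + 11×1 = 164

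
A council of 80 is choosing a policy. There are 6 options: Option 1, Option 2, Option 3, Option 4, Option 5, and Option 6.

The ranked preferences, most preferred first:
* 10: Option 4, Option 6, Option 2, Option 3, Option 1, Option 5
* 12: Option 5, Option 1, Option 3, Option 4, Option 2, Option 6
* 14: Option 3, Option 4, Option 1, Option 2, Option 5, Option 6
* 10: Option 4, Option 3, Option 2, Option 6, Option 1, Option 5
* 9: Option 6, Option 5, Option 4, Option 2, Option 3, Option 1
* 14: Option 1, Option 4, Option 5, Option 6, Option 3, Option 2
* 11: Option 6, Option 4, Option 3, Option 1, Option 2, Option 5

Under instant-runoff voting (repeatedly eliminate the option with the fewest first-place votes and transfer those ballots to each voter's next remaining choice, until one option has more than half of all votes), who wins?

Round 1: Option 1 14, Option 2 0, Option 3 14, Option 4 20, Option 5 12, Option 6 20. Option 2 eliminated.
Round 2: Option 1 14, Option 3 14, Option 4 20, Option 5 12, Option 6 20. Option 5 eliminated.
Round 3: Option 1 26, Option 3 14, Option 4 20, Option 6 20. Option 3 eliminated.
Round 4: Option 1 26, Option 4 34, Option 6 20. Option 6 eliminated.
Round 5: Option 1 26, Option 4 54. Option 4 has a majority (≥41).

Option 4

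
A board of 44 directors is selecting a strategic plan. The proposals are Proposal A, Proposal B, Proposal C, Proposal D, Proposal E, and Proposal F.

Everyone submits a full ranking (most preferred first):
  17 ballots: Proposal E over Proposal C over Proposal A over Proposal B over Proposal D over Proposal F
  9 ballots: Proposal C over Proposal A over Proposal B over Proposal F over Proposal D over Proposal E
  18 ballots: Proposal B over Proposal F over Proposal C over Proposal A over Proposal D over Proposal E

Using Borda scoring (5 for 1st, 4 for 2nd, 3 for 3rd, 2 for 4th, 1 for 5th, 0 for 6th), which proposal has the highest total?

Proposal C

Proposal A: 17×3 + 9×4 + 18×2 = 123
Proposal B: 17×2 + 9×3 + 18×5 = 151
Proposal C: 17×4 + 9×5 + 18×3 = 167
Proposal D: 17×1 + 9×1 + 18×1 = 44
Proposal E: 17×5 + 9×0 + 18×0 = 85
Proposal F: 17×0 + 9×2 + 18×4 = 90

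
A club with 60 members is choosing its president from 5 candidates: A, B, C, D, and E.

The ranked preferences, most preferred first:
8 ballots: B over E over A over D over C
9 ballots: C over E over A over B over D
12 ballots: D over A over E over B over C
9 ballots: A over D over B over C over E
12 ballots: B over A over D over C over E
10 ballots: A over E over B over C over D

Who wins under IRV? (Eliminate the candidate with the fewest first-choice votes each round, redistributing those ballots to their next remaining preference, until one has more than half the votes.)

Round 1: A 19, B 20, C 9, D 12, E 0. E eliminated.
Round 2: A 19, B 20, C 9, D 12. C eliminated.
Round 3: A 28, B 20, D 12. D eliminated.
Round 4: A 40, B 20. A has a majority (≥31).

A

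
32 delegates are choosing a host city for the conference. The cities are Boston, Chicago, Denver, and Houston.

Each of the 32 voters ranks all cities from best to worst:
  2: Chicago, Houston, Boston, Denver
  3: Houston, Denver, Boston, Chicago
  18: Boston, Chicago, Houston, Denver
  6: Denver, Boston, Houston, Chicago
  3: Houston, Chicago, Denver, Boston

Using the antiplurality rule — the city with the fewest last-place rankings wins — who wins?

Last-place votes: Boston 3, Chicago 9, Denver 20, Houston 0.

Houston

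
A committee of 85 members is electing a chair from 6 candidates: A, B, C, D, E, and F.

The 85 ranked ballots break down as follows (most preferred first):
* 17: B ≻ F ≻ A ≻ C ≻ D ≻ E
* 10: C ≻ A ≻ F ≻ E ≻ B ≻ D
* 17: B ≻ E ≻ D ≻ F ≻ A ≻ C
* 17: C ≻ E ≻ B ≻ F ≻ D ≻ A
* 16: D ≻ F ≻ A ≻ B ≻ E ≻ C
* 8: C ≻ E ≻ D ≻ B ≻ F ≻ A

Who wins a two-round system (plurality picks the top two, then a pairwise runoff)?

Round 1 first-place votes: A 0, B 34, C 35, D 16, E 0, F 0. C and B advance.
Runoff: C is ranked above B on 35 ballots, B above C on 50.

B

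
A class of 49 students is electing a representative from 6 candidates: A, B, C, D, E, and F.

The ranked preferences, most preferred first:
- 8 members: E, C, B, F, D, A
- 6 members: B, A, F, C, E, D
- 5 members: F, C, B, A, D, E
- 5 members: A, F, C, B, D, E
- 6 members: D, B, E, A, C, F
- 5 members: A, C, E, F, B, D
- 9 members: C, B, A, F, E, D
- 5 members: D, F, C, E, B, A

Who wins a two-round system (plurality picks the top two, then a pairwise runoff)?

Round 1 first-place votes: A 10, B 6, C 9, D 11, E 8, F 5. D and A advance.
Runoff: D is ranked above A on 19 ballots, A above D on 30.

A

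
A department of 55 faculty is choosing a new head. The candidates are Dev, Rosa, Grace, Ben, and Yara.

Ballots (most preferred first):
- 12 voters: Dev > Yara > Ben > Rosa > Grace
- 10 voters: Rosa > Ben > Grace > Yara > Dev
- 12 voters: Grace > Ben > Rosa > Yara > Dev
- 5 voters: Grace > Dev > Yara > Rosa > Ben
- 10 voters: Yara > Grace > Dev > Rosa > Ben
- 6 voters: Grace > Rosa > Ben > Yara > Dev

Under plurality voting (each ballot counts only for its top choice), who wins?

First-place votes: Dev 12, Rosa 10, Grace 23, Ben 0, Yara 10.

Grace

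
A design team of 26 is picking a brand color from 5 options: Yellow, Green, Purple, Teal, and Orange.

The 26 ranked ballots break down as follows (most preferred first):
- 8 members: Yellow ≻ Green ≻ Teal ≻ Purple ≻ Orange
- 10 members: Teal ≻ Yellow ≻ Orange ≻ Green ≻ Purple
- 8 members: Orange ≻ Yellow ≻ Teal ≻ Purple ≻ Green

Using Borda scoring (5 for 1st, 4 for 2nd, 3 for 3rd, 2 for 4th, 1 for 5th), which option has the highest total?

Yellow

Yellow: 8×5 + 10×4 + 8×4 = 112
Green: 8×4 + 10×2 + 8×1 = 60
Purple: 8×2 + 10×1 + 8×2 = 42
Teal: 8×3 + 10×5 + 8×3 = 98
Orange: 8×1 + 10×3 + 8×5 = 78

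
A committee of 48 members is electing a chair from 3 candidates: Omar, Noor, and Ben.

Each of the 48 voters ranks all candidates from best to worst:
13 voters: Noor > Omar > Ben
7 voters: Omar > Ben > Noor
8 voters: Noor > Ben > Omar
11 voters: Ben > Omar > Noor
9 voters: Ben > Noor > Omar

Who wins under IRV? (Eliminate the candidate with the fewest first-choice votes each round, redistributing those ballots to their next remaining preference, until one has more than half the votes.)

Ben

Round 1: Omar 7, Noor 21, Ben 20. Omar eliminated.
Round 2: Noor 21, Ben 27. Ben has a majority (≥25).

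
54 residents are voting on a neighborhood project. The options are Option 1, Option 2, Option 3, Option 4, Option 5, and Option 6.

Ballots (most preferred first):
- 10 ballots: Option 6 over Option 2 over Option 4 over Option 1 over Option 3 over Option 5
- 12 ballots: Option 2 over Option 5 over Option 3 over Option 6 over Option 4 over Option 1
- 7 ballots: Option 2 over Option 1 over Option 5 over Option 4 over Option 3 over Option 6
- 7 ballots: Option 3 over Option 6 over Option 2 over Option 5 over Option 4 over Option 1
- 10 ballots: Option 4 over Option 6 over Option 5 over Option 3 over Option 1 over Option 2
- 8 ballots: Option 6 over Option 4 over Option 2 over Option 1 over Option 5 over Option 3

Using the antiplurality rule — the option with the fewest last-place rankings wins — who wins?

Option 4

Last-place votes: Option 1 19, Option 2 10, Option 3 8, Option 4 0, Option 5 10, Option 6 7.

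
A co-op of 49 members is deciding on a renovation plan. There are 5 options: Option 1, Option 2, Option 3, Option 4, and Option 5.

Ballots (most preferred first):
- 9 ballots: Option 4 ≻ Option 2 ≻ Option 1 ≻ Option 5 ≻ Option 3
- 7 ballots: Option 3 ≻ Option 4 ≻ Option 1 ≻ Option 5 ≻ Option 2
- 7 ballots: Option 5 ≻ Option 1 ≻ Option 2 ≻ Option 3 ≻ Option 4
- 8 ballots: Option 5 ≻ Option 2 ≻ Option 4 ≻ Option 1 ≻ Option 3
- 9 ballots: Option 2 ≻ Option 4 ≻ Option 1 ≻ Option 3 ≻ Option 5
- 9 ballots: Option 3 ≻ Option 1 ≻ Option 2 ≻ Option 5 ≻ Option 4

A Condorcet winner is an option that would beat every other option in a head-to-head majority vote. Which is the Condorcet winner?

Option 2

Option 2 vs Option 1: 26–23
Option 2 vs Option 3: 33–16
Option 2 vs Option 4: 33–16
Option 2 vs Option 5: 27–22
Option 2 beats every other option.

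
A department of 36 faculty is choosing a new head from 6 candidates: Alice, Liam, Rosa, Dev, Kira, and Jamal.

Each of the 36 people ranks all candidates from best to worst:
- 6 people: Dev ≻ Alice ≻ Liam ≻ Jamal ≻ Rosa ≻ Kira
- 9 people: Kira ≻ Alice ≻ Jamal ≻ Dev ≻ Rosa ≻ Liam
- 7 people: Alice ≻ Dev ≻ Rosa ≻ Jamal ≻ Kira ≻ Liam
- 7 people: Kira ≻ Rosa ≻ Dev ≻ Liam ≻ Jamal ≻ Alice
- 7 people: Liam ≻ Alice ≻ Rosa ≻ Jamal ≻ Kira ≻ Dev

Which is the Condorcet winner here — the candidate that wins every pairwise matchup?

Alice

Alice vs Liam: 22–14
Alice vs Rosa: 29–7
Alice vs Dev: 23–13
Alice vs Kira: 20–16
Alice vs Jamal: 29–7
Alice beats every other candidate.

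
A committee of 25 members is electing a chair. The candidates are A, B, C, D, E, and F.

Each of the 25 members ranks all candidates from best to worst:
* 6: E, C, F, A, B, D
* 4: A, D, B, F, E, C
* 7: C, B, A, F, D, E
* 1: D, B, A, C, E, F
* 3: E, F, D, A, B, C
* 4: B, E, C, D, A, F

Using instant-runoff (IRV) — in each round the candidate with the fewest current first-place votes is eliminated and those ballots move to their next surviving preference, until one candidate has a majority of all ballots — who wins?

B

Round 1: A 4, B 4, C 7, D 1, E 9, F 0. F eliminated.
Round 2: A 4, B 4, C 7, D 1, E 9. D eliminated.
Round 3: A 4, B 5, C 7, E 9. A eliminated.
Round 4: B 9, C 7, E 9. C eliminated.
Round 5: B 16, E 9. B has a majority (≥13).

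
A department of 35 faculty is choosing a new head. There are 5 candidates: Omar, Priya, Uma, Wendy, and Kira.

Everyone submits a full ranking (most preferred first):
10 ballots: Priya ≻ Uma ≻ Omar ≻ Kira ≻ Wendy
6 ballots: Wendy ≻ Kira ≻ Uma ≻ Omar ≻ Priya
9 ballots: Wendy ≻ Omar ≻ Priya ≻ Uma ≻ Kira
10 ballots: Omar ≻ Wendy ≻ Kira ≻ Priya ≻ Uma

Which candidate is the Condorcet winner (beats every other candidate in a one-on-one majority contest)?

Omar

Omar vs Priya: 25–10
Omar vs Uma: 19–16
Omar vs Wendy: 20–15
Omar vs Kira: 29–6
Omar beats every other candidate.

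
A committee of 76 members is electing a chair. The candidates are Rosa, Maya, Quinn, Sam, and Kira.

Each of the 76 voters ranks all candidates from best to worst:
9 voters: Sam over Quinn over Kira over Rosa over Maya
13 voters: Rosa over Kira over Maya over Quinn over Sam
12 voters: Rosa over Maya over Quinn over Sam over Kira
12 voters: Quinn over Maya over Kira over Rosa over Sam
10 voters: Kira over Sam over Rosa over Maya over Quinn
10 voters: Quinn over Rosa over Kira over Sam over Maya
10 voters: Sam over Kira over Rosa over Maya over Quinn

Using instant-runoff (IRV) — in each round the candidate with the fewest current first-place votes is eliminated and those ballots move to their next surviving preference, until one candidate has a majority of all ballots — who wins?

Rosa

Round 1: Rosa 25, Maya 0, Quinn 22, Sam 19, Kira 10. Maya eliminated.
Round 2: Rosa 25, Quinn 22, Sam 19, Kira 10. Kira eliminated.
Round 3: Rosa 25, Quinn 22, Sam 29. Quinn eliminated.
Round 4: Rosa 47, Sam 29. Rosa has a majority (≥39).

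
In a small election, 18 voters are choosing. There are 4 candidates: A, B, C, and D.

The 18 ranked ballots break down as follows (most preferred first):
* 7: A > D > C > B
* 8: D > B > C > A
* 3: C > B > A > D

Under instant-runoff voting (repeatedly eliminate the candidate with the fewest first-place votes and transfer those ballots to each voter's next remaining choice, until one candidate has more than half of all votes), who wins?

A

Round 1: A 7, B 0, C 3, D 8. B eliminated.
Round 2: A 7, C 3, D 8. C eliminated.
Round 3: A 10, D 8. A has a majority (≥10).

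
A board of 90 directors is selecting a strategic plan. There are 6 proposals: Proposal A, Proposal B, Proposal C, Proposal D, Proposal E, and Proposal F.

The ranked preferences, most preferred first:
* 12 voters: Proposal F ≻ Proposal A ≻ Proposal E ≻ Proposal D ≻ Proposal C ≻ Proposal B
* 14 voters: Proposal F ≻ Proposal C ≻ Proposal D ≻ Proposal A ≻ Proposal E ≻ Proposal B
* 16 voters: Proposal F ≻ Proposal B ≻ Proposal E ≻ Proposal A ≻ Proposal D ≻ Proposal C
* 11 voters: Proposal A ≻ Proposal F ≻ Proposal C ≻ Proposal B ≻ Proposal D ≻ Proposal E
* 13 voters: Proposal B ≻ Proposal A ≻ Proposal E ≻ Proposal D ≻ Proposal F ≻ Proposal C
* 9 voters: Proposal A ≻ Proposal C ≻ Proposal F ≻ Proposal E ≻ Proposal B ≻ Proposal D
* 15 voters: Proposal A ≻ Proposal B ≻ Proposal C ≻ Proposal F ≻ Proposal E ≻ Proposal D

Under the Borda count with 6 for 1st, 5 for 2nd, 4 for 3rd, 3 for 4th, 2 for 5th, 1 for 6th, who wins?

Proposal A: 12×5 + 14×3 + 16×3 + 11×6 + 13×5 + 9×6 + 15×6 = 425
Proposal B: 12×1 + 14×1 + 16×5 + 11×3 + 13×6 + 9×2 + 15×5 = 310
Proposal C: 12×2 + 14×5 + 16×1 + 11×4 + 13×1 + 9×5 + 15×4 = 272
Proposal D: 12×3 + 14×4 + 16×2 + 11×2 + 13×3 + 9×1 + 15×1 = 209
Proposal E: 12×4 + 14×2 + 16×4 + 11×1 + 13×4 + 9×3 + 15×2 = 260
Proposal F: 12×6 + 14×6 + 16×6 + 11×5 + 13×2 + 9×4 + 15×3 = 414

Proposal A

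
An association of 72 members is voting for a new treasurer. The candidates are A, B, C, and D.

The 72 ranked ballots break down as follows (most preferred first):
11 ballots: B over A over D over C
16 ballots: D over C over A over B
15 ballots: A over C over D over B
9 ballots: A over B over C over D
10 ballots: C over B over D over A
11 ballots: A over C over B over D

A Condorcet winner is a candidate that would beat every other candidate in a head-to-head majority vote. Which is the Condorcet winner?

A

A vs B: 51–21
A vs C: 46–26
A vs D: 46–26
A beats every other candidate.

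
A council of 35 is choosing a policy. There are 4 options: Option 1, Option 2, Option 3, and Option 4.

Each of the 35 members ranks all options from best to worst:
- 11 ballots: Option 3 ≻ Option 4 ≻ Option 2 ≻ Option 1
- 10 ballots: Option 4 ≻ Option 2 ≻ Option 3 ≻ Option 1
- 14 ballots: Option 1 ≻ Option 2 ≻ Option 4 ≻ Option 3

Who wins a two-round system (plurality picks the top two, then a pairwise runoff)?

Round 1 first-place votes: Option 1 14, Option 2 0, Option 3 11, Option 4 10. Option 1 and Option 3 advance.
Runoff: Option 1 is ranked above Option 3 on 14 ballots, Option 3 above Option 1 on 21.

Option 3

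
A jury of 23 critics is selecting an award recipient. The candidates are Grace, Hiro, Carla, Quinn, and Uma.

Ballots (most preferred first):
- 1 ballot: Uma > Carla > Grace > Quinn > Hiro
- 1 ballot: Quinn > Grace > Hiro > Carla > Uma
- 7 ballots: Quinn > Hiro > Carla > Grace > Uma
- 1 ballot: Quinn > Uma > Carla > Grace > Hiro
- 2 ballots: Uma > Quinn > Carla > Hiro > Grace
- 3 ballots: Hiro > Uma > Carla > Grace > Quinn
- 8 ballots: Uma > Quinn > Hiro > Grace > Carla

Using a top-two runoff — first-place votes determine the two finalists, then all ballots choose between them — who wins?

Round 1 first-place votes: Grace 0, Hiro 3, Carla 0, Quinn 9, Uma 11. Uma and Quinn advance.
Runoff: Uma is ranked above Quinn on 14 ballots, Quinn above Uma on 9.

Uma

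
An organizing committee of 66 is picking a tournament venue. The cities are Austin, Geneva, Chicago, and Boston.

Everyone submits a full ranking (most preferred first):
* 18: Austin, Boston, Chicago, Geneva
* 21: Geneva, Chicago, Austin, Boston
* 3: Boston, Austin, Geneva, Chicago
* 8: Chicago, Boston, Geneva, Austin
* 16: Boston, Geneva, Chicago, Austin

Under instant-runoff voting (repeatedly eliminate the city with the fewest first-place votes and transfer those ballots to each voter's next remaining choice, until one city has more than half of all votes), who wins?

Round 1: Austin 18, Geneva 21, Chicago 8, Boston 19. Chicago eliminated.
Round 2: Austin 18, Geneva 21, Boston 27. Austin eliminated.
Round 3: Geneva 21, Boston 45. Boston has a majority (≥34).

Boston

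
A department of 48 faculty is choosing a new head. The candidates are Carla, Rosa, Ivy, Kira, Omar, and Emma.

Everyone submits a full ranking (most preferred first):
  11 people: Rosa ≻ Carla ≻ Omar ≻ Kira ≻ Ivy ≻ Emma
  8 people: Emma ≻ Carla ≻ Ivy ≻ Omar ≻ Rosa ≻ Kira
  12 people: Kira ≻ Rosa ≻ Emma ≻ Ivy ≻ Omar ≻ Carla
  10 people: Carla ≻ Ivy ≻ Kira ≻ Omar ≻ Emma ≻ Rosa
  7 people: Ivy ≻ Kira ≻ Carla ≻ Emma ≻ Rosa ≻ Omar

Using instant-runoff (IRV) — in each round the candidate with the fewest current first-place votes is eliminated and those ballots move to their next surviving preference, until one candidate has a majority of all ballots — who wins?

Carla

Round 1: Carla 10, Rosa 11, Ivy 7, Kira 12, Omar 0, Emma 8. Omar eliminated.
Round 2: Carla 10, Rosa 11, Ivy 7, Kira 12, Emma 8. Ivy eliminated.
Round 3: Carla 10, Rosa 11, Kira 19, Emma 8. Emma eliminated.
Round 4: Carla 18, Rosa 11, Kira 19. Rosa eliminated.
Round 5: Carla 29, Kira 19. Carla has a majority (≥25).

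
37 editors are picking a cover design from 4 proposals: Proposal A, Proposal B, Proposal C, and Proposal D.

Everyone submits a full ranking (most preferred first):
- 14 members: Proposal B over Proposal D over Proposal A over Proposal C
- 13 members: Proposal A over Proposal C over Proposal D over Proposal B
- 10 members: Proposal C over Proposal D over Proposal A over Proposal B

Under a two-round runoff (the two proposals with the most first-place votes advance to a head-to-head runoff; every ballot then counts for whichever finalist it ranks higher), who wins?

Proposal A

Round 1 first-place votes: Proposal A 13, Proposal B 14, Proposal C 10, Proposal D 0. Proposal B and Proposal A advance.
Runoff: Proposal B is ranked above Proposal A on 14 ballots, Proposal A above Proposal B on 23.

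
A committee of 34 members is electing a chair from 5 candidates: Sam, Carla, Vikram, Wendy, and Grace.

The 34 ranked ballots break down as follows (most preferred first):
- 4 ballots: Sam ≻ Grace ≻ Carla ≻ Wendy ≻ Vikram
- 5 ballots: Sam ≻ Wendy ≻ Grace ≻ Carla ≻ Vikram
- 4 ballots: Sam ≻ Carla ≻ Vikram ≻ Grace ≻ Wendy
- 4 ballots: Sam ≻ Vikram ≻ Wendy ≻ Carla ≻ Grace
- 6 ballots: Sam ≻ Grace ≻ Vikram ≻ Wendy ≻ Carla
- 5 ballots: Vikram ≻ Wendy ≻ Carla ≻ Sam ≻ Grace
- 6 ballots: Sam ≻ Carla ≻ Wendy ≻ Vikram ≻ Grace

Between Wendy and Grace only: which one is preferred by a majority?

Wendy is ranked above Grace on 20 ballots; Grace above Wendy on 14.

Wendy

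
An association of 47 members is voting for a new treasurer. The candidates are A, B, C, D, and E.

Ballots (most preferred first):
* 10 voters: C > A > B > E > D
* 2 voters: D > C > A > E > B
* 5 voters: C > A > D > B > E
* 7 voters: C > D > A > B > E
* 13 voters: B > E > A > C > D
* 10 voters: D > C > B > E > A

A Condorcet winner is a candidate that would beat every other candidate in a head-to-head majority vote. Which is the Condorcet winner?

C vs A: 34–13
C vs B: 34–13
C vs D: 35–12
C vs E: 34–13
C beats every other candidate.

C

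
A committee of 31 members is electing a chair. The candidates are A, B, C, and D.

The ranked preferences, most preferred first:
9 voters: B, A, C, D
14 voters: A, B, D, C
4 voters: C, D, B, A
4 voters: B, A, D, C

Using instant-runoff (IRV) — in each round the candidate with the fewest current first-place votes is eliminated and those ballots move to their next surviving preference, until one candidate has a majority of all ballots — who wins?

B

Round 1: A 14, B 13, C 4, D 0. D eliminated.
Round 2: A 14, B 13, C 4. C eliminated.
Round 3: A 14, B 17. B has a majority (≥16).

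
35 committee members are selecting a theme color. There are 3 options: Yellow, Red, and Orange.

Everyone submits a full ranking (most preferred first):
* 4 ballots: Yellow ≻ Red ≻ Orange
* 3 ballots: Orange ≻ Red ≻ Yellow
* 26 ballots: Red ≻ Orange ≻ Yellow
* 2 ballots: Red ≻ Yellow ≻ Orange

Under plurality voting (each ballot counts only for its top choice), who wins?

Red

First-place votes: Yellow 4, Red 28, Orange 3.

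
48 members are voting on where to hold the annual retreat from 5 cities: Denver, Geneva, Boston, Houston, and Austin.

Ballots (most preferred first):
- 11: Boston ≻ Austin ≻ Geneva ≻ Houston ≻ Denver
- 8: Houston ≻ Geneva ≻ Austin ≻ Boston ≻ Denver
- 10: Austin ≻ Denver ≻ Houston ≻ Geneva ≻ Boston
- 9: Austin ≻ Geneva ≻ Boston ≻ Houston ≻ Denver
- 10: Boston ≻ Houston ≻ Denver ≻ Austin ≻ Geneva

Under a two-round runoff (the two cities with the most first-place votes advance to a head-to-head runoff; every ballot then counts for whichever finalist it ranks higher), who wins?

Austin

Round 1 first-place votes: Denver 0, Geneva 0, Boston 21, Houston 8, Austin 19. Boston and Austin advance.
Runoff: Boston is ranked above Austin on 21 ballots, Austin above Boston on 27.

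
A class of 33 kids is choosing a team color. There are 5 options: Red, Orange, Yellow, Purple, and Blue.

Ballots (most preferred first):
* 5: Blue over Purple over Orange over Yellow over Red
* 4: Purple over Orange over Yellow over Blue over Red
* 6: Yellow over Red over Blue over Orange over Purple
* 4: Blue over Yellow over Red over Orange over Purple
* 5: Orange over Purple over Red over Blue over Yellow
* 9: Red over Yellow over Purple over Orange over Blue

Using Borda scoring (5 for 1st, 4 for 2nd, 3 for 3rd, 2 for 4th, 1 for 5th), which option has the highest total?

Yellow

Red: 5×1 + 4×1 + 6×4 + 4×3 + 5×3 + 9×5 = 105
Orange: 5×3 + 4×4 + 6×2 + 4×2 + 5×5 + 9×2 = 94
Yellow: 5×2 + 4×3 + 6×5 + 4×4 + 5×1 + 9×4 = 109
Purple: 5×4 + 4×5 + 6×1 + 4×1 + 5×4 + 9×3 = 97
Blue: 5×5 + 4×2 + 6×3 + 4×5 + 5×2 + 9×1 = 90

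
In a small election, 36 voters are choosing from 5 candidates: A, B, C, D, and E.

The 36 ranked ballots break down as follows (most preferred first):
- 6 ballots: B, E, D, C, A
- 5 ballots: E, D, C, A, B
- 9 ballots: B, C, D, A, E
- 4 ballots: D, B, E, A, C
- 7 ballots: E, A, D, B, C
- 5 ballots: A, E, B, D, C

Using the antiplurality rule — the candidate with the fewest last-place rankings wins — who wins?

D

Last-place votes: A 6, B 5, C 16, D 0, E 9.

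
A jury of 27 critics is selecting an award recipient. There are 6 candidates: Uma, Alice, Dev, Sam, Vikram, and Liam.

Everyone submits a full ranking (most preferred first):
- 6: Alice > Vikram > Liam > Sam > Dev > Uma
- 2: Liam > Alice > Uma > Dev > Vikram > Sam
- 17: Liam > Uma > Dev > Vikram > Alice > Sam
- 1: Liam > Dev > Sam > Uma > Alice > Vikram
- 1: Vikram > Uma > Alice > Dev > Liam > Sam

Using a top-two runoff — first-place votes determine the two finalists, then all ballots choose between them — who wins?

Round 1 first-place votes: Uma 0, Alice 6, Dev 0, Sam 0, Vikram 1, Liam 20. Liam and Alice advance.
Runoff: Liam is ranked above Alice on 20 ballots, Alice above Liam on 7.

Liam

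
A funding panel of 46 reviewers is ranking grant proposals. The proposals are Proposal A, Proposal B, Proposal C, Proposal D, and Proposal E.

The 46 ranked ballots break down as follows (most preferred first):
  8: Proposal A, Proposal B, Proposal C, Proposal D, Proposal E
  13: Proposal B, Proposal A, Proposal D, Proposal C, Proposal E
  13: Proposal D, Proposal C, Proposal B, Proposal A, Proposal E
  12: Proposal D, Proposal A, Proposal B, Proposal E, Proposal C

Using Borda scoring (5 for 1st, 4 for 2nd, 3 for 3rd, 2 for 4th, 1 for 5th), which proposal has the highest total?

Proposal D

Proposal A: 8×5 + 13×4 + 13×2 + 12×4 = 166
Proposal B: 8×4 + 13×5 + 13×3 + 12×3 = 172
Proposal C: 8×3 + 13×2 + 13×4 + 12×1 = 114
Proposal D: 8×2 + 13×3 + 13×5 + 12×5 = 180
Proposal E: 8×1 + 13×1 + 13×1 + 12×2 = 58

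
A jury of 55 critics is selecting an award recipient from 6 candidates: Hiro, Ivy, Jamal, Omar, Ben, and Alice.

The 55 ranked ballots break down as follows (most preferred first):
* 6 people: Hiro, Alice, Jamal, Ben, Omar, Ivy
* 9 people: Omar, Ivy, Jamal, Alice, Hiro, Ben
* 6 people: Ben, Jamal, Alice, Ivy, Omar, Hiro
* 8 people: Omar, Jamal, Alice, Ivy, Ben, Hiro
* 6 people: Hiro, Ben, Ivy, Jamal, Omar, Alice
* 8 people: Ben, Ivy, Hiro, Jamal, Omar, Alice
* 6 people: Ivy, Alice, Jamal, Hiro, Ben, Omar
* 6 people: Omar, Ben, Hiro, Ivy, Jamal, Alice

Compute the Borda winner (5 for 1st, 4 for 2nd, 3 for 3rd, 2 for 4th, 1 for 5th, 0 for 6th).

Hiro: 6×5 + 9×1 + 6×0 + 8×0 + 6×5 + 8×3 + 6×2 + 6×3 = 123
Ivy: 6×0 + 9×4 + 6×2 + 8×2 + 6×3 + 8×4 + 6×5 + 6×2 = 156
Jamal: 6×3 + 9×3 + 6×4 + 8×4 + 6×2 + 8×2 + 6×3 + 6×1 = 153
Omar: 6×1 + 9×5 + 6×1 + 8×5 + 6×1 + 8×1 + 6×0 + 6×5 = 141
Ben: 6×2 + 9×0 + 6×5 + 8×1 + 6×4 + 8×5 + 6×1 + 6×4 = 144
Alice: 6×4 + 9×2 + 6×3 + 8×3 + 6×0 + 8×0 + 6×4 + 6×0 = 108

Ivy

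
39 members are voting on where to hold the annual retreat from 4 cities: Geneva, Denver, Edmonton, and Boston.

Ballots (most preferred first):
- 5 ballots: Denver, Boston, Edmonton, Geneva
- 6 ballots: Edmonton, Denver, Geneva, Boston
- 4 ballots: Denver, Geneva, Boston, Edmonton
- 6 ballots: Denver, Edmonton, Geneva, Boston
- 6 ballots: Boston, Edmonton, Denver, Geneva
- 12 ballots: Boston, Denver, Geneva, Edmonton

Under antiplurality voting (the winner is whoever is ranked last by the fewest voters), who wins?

Denver

Last-place votes: Geneva 11, Denver 0, Edmonton 16, Boston 12.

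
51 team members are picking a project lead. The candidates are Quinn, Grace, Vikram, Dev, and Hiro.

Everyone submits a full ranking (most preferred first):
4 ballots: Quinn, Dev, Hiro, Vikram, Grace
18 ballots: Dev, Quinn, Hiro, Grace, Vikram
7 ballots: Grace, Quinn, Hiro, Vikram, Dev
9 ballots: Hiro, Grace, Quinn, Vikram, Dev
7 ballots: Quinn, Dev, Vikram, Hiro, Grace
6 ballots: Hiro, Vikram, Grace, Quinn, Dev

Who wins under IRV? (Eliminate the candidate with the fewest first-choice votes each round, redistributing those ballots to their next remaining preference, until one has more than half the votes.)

Quinn

Round 1: Quinn 11, Grace 7, Vikram 0, Dev 18, Hiro 15. Vikram eliminated.
Round 2: Quinn 11, Grace 7, Dev 18, Hiro 15. Grace eliminated.
Round 3: Quinn 18, Dev 18, Hiro 15. Hiro eliminated.
Round 4: Quinn 33, Dev 18. Quinn has a majority (≥26).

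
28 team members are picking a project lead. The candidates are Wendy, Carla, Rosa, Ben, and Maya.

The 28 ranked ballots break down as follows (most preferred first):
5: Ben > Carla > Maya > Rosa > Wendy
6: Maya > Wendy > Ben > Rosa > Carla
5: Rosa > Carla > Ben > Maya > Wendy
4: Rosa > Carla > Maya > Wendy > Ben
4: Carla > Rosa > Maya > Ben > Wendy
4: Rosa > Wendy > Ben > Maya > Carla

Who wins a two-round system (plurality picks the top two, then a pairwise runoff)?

Round 1 first-place votes: Wendy 0, Carla 4, Rosa 13, Ben 5, Maya 6. Rosa and Maya advance.
Runoff: Rosa is ranked above Maya on 17 ballots, Maya above Rosa on 11.

Rosa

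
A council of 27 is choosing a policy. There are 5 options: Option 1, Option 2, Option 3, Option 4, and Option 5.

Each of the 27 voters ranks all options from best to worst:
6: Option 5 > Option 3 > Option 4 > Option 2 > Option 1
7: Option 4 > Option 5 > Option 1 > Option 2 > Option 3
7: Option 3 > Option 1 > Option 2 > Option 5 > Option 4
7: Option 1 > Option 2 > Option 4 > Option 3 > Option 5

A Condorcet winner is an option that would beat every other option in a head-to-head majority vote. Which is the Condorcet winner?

Option 1

Option 1 vs Option 2: 21–6
Option 1 vs Option 3: 14–13
Option 1 vs Option 4: 14–13
Option 1 vs Option 5: 14–13
Option 1 beats every other option.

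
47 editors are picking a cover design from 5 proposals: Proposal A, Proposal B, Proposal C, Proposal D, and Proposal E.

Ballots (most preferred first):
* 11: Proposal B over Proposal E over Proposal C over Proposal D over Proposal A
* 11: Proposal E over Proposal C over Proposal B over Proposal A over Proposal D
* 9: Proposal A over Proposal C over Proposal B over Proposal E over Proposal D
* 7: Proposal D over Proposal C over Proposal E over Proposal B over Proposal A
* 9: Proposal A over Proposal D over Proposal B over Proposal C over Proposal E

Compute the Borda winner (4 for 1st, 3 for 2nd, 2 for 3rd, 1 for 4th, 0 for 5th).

Proposal A: 11×0 + 11×1 + 9×4 + 7×0 + 9×4 = 83
Proposal B: 11×4 + 11×2 + 9×2 + 7×1 + 9×2 = 109
Proposal C: 11×2 + 11×3 + 9×3 + 7×3 + 9×1 = 112
Proposal D: 11×1 + 11×0 + 9×0 + 7×4 + 9×3 = 66
Proposal E: 11×3 + 11×4 + 9×1 + 7×2 + 9×0 = 100

Proposal C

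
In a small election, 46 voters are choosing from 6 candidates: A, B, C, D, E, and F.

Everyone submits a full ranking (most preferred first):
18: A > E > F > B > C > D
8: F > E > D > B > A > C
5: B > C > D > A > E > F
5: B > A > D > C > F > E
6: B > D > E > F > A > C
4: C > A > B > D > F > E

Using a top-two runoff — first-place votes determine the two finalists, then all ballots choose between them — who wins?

B

Round 1 first-place votes: A 18, B 16, C 4, D 0, E 0, F 8. A and B advance.
Runoff: A is ranked above B on 22 ballots, B above A on 24.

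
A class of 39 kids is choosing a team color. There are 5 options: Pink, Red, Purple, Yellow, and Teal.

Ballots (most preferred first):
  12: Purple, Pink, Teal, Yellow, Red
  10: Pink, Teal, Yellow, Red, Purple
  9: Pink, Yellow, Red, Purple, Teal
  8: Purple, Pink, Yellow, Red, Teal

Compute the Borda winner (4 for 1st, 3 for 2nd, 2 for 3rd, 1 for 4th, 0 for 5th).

Pink: 12×3 + 10×4 + 9×4 + 8×3 = 136
Red: 12×0 + 10×1 + 9×2 + 8×1 = 36
Purple: 12×4 + 10×0 + 9×1 + 8×4 = 89
Yellow: 12×1 + 10×2 + 9×3 + 8×2 = 75
Teal: 12×2 + 10×3 + 9×0 + 8×0 = 54

Pink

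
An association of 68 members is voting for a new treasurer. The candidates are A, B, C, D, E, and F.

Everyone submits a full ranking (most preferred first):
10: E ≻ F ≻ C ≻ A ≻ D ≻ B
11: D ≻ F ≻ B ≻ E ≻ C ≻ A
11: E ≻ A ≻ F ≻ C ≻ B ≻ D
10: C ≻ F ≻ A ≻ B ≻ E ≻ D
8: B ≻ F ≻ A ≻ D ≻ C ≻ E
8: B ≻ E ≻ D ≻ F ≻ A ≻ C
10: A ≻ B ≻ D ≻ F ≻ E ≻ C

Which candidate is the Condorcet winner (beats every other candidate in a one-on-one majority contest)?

F vs A: 47–21
F vs B: 42–26
F vs C: 58–10
F vs D: 39–29
F vs E: 39–29
F beats every other candidate.

F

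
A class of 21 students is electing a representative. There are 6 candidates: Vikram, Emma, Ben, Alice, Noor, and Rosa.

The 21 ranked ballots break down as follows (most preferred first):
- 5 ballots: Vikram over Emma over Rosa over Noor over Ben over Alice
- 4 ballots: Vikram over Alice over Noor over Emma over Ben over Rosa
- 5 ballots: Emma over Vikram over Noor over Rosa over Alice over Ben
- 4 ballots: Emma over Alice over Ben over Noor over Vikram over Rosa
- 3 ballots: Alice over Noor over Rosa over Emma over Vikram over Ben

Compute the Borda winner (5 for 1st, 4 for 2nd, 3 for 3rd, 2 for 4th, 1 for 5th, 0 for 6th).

Vikram: 5×5 + 4×5 + 5×4 + 4×1 + 3×1 = 72
Emma: 5×4 + 4×2 + 5×5 + 4×5 + 3×2 = 79
Ben: 5×1 + 4×1 + 5×0 + 4×3 + 3×0 = 21
Alice: 5×0 + 4×4 + 5×1 + 4×4 + 3×5 = 52
Noor: 5×2 + 4×3 + 5×3 + 4×2 + 3×4 = 57
Rosa: 5×3 + 4×0 + 5×2 + 4×0 + 3×3 = 34

Emma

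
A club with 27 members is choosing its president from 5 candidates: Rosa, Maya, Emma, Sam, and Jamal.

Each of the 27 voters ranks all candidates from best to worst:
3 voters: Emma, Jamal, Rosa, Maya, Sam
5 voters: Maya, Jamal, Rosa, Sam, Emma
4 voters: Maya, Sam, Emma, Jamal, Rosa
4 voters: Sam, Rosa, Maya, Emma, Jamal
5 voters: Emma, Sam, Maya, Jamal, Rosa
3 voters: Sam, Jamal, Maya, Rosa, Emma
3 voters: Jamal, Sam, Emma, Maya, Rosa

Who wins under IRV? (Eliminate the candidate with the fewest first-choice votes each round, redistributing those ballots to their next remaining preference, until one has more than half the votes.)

Round 1: Rosa 0, Maya 9, Emma 8, Sam 7, Jamal 3. Rosa eliminated.
Round 2: Maya 9, Emma 8, Sam 7, Jamal 3. Jamal eliminated.
Round 3: Maya 9, Emma 8, Sam 10. Emma eliminated.
Round 4: Maya 12, Sam 15. Sam has a majority (≥14).

Sam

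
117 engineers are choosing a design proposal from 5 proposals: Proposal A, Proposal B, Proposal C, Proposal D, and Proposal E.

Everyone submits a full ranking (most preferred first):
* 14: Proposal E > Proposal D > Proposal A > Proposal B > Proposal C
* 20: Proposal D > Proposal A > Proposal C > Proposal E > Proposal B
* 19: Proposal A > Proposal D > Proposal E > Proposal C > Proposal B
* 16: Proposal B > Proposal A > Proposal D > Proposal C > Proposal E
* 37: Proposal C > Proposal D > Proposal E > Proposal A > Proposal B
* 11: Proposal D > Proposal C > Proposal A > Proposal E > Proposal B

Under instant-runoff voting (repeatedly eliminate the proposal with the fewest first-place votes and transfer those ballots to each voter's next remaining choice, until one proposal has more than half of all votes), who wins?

Round 1: Proposal A 19, Proposal B 16, Proposal C 37, Proposal D 31, Proposal E 14. Proposal E eliminated.
Round 2: Proposal A 19, Proposal B 16, Proposal C 37, Proposal D 45. Proposal B eliminated.
Round 3: Proposal A 35, Proposal C 37, Proposal D 45. Proposal A eliminated.
Round 4: Proposal C 37, Proposal D 80. Proposal D has a majority (≥59).

Proposal D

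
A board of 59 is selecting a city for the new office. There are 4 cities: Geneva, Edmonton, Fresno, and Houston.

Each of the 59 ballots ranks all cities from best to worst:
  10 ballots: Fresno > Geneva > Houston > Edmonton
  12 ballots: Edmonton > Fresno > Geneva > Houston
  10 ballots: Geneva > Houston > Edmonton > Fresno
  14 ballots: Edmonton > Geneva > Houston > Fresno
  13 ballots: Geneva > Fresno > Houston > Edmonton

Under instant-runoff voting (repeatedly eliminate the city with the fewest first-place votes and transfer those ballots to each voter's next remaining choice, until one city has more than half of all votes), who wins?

Round 1: Geneva 23, Edmonton 26, Fresno 10, Houston 0. Houston eliminated.
Round 2: Geneva 23, Edmonton 26, Fresno 10. Fresno eliminated.
Round 3: Geneva 33, Edmonton 26. Geneva has a majority (≥30).

Geneva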